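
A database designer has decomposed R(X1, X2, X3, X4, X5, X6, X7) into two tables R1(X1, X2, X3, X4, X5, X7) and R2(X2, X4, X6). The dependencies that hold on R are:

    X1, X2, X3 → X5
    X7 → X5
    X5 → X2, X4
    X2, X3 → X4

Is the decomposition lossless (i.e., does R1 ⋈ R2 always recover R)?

No

Common attributes: R1 ∩ R2 = {X2, X4}.
No dependency enlarges {X2, X4}, so (X2, X4)⁺ = {X2, X4}.
The closure contains neither all of R1 = {X1, X2, X3, X4, X5, X7} nor all of R2 = {X2, X4, X6}, so the common attributes are not a superkey of either fragment. The join is lossy.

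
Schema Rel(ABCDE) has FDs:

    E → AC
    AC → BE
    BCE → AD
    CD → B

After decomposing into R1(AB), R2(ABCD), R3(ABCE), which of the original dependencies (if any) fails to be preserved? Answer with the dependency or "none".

none

E → AC lies within R3.
AC → BE lies within R3.
BCE → AD: restricted closure across fragments reaches AD.
CD → B lies within R2.
Every dependency is enforceable on the fragments, so the decomposition is dependency-preserving.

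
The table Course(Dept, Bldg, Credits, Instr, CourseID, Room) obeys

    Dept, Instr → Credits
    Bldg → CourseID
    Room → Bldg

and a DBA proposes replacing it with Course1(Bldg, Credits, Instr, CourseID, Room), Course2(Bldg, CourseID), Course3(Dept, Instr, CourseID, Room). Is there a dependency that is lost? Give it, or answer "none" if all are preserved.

Dept, Instr → Credits

Check Dept, Instr → Credits: no single fragment contains all of {Dept, Credits, Instr}, and the restricted closure of {Dept, Instr} across the fragments never reaches {Credits}.
Bldg → CourseID is preserved.
Room → Bldg is preserved.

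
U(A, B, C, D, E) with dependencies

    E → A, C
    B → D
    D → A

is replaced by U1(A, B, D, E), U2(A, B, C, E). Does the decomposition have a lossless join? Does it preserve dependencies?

lossless and dependency-preserving

Lossless test: (A, B, E)⁺ = {A, B, C, D, E}, which contains all of one fragment — lossless.
Dependency preservation: every FD's attributes lie within a single fragment, so each can be enforced locally — preserved.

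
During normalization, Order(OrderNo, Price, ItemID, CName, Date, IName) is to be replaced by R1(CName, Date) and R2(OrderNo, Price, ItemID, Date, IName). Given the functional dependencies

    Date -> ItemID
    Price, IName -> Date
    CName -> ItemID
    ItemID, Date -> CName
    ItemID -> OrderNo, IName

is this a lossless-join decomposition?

Common attributes: R1 ∩ R2 = {Date}.
Closure of {Date}: Date → ItemID applies, adding ItemID; ItemID, Date → CName applies, adding CName; ItemID → OrderNo, IName applies, adding OrderNo, IName. So (Date)⁺ = {OrderNo, ItemID, CName, Date, IName}.
This closure contains every attribute of R1, so R1 ∩ R2 → R1. The join is lossless.

Yes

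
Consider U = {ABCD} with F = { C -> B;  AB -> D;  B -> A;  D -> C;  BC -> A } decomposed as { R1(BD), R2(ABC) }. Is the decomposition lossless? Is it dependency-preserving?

Lossless test: (B)⁺ = {ABCD}, which contains all of one fragment — lossless.
Dependency preservation: AB → D; D → C are not contained in any single fragment, but the restricted closure of each left-hand side across the fragments still reaches the right-hand side; the remaining FDs each lie inside some fragment. All dependencies are preserved.

lossless and dependency-preserving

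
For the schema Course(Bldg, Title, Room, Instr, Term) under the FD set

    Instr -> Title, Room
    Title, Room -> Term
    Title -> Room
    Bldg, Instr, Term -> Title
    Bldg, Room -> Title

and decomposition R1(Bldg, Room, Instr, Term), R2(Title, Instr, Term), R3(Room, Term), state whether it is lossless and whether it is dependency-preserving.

lossless but not dependency-preserving

Lossless test (chase): Rows 1 and 2 agree on Instr; apply Instr→Title, Room and equate their Title, Room entries. Row 1 is now all distinguished symbols — the join is lossless.
Dependency preservation: the restricted closure of {Title} across the fragments never reaches {Room}, so Title → Room cannot be enforced without a join — not preserved.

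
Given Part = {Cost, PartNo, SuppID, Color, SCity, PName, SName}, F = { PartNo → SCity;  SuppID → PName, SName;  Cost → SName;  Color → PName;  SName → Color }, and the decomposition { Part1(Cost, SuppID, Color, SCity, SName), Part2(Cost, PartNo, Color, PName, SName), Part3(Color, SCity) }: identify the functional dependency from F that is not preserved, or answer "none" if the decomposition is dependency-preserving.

PartNo → SCity

Check PartNo → SCity: no single fragment contains all of {PartNo, SCity}, and the restricted closure of {PartNo} across the fragments never reaches {SCity}.
SuppID → PName, SName is preserved.
Cost → SName is preserved.
Color → PName is preserved.
SName → Color is preserved.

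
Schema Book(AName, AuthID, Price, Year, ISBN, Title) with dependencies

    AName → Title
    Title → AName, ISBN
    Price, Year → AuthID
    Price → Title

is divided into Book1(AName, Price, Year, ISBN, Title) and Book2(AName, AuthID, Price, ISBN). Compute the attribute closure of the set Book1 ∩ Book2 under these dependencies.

AName, Price, ISBN, Title

Book1 ∩ Book2 = {AName, Price, ISBN}.
AName → Title applies, adding Title
Closure: {AName, Price, ISBN, Title}.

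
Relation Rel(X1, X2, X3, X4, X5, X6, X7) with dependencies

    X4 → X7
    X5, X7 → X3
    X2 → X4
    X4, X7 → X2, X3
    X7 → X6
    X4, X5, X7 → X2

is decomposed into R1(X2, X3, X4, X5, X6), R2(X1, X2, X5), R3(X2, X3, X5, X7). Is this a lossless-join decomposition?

Yes

Chase test. Columns are X1, X2, X3, X4, X5, X6, X7; row i has aⱼ where attribute j ∈ Ri, else bᵢⱼ.
Initial tableau (one row per fragment):
  row 1: b11 a2 a3 a4 a5 a6 b17
  row 2: a1 a2 b23 b24 a5 b26 b27
  row 3: b31 a2 a3 b34 a5 b36 a7
Rows 1 and 2 agree on X2; apply X2→X4 and equate their X4 entries.
Rows 1 and 3 agree on X2; apply X2→X4 and equate their X4 entries.
Rows 1 and 2 agree on X4; apply X4→X7 and equate their X7 entries.
Rows 1 and 3 agree on X4; apply X4→X7 and equate their X7 entries.
Rows 1 and 2 agree on X5, X7; apply X5, X7→X3 and equate their X3 entries.
Rows 1 and 2 agree on X7; apply X7→X6 and equate their X6 entries.
Rows 1 and 3 agree on X7; apply X7→X6 and equate their X6 entries.
Row 2 is now all distinguished symbols — the join is lossless.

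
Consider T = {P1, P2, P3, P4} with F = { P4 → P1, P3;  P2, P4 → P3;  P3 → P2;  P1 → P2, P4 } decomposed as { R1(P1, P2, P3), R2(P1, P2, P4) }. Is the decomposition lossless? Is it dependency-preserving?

Lossless test: (P1, P2)⁺ = {P1, P2, P3, P4}, which contains all of one fragment — lossless.
Dependency preservation: P4 → P1, P3; P2, P4 → P3 are not contained in any single fragment, but the restricted closure of each left-hand side across the fragments still reaches the right-hand side; the remaining FDs each lie inside some fragment. All dependencies are preserved.

lossless and dependency-preserving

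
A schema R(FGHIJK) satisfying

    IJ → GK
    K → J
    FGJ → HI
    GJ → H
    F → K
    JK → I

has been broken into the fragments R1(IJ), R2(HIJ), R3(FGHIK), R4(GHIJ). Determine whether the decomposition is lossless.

No

Chase test. Columns are FGHIJK; row i has aⱼ where attribute j ∈ Ri, else bᵢⱼ.
Initial tableau (one row per fragment):
  row 1: b11 b12 b13 a4 a5 b16
  row 2: b21 b22 a3 a4 a5 b26
  row 3: a1 a2 a3 a4 b35 a6
  row 4: b41 a2 a3 a4 a5 b46
Rows 1 and 2 agree on IJ; apply IJ→GK and equate their GK entries.
Rows 1 and 4 agree on IJ; apply IJ→GK and equate their GK entries.
Rows 1 and 2 agree on GJ; apply GJ→H and equate their H entries.
No row becomes fully distinguished — the join is lossy.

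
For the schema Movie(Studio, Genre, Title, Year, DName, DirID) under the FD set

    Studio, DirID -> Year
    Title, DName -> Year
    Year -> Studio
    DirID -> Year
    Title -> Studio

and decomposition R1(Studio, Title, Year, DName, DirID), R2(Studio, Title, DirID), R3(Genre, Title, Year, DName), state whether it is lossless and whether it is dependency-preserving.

Lossless test (chase): Rows 1 and 2 agree on Studio, DirID; apply Studio, DirID→Year and equate their Year entries. Rows 1 and 3 agree on Year; apply Year→Studio and equate their Studio entries. No row becomes fully distinguished — the join is lossy.
Dependency preservation: every FD's attributes lie within a single fragment, so each can be enforced locally — preserved.

lossy but dependency-preserving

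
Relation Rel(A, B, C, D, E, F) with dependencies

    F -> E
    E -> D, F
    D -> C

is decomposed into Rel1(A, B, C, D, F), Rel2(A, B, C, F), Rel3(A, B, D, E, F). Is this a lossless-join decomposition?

Yes

Chase test. Columns are A, B, C, D, E, F; row i has aⱼ where attribute j ∈ Reli, else bᵢⱼ.
Initial tableau (one row per fragment):
  row 1: a1 a2 a3 a4 b15 a6
  row 2: a1 a2 a3 b24 b25 a6
  row 3: a1 a2 b33 a4 a5 a6
Rows 1 and 2 agree on F; apply F→E and equate their E entries.
Rows 1 and 3 agree on F; apply F→E and equate their E entries.
Rows 1 and 2 agree on E; apply E→D, F and equate their D, F entries.
Rows 1 and 3 agree on D; apply D→C and equate their C entries.
Row 1 is now all distinguished symbols — the join is lossless.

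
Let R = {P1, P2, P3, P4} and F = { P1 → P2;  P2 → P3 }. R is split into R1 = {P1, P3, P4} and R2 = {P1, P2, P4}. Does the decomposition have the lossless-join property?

Common attributes: R1 ∩ R2 = {P1, P4}.
Closure of {P1, P4}: P1 → P2 applies, adding P2; P2 → P3 applies, adding P3. So (P1, P4)⁺ = {P1, P2, P3, P4}.
This closure contains every attribute of R1, so R1 ∩ R2 → R1. The join is lossless.

Yes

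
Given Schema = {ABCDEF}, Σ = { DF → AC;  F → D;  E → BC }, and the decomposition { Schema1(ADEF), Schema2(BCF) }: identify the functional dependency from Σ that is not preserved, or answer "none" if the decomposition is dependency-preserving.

Check E → BC: no single fragment contains all of {BCE}, and the restricted closure of {E} across the fragments never reaches {BC}.
DF → AC is preserved.
F → D is preserved.

E → BC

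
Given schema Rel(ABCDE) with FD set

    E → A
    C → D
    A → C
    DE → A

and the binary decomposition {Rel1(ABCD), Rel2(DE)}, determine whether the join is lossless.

Common attributes: Rel1 ∩ Rel2 = {D}.
No dependency enlarges {D}, so (D)⁺ = {D}.
The closure contains neither all of Rel1 = {ABCD} nor all of Rel2 = {DE}, so the common attributes are not a superkey of either fragment. The join is lossy.

No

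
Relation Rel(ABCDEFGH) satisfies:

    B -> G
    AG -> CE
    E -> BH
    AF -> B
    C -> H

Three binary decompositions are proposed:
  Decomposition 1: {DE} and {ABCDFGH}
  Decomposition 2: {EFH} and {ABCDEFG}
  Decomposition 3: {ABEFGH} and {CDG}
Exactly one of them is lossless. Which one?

Decomposition 1: common = {D}, closure = {D} → lossy.
Decomposition 2: common = {EF}, closure = {BEFGH} → lossless.
Decomposition 3: common = {G}, closure = {G} → lossy.

Decomposition 2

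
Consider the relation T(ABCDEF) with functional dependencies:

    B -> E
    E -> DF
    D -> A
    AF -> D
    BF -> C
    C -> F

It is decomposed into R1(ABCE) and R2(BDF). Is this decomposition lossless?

Common attributes: R1 ∩ R2 = {B}.
Closure of {B}: B → E applies, adding E; E → DF applies, adding DF; D → A applies, adding A; BF → C applies, adding C. So (B)⁺ = {ABCDEF}.
This closure contains every attribute of R1, so R1 ∩ R2 → R1. The join is lossless.

Yes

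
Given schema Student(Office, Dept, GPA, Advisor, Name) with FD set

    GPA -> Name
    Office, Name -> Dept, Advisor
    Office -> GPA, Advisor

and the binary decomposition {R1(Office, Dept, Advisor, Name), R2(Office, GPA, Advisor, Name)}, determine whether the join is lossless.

Yes

Common attributes: R1 ∩ R2 = {Office, Advisor, Name}.
Closure of {Office, Advisor, Name}: Office, Name → Dept, Advisor applies, adding Dept; Office → GPA, Advisor applies, adding GPA. So (Office, Advisor, Name)⁺ = {Office, Dept, GPA, Advisor, Name}.
This closure contains every attribute of R1, so R1 ∩ R2 → R1. The join is lossless.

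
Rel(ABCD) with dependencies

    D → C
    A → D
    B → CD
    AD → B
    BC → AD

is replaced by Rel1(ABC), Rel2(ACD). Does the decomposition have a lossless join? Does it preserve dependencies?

lossless and dependency-preserving

Lossless test: (AC)⁺ = {ABCD}, which contains all of one fragment — lossless.
Dependency preservation: B → CD; AD → B; BC → AD are not contained in any single fragment, but the restricted closure of each left-hand side across the fragments still reaches the right-hand side; the remaining FDs each lie inside some fragment. All dependencies are preserved.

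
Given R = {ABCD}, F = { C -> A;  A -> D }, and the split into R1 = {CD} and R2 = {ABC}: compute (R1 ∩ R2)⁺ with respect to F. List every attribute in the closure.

ACD

R1 ∩ R2 = {C}.
C → A applies, adding A
A → D applies, adding D
Closure: {ACD}.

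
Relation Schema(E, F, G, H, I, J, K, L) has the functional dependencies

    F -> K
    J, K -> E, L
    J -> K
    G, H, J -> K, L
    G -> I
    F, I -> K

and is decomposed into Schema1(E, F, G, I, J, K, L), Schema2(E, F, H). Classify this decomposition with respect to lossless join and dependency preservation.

lossy but dependency-preserving

Lossless test: (E, F)⁺ = {E, F, K}, which is a superkey of neither fragment — lossy.
Dependency preservation: G, H, J → K, L is not contained in any single fragment, but the restricted closure of its left-hand side across the fragments still reaches the right-hand side; the remaining FDs each lie inside some fragment. All dependencies are preserved.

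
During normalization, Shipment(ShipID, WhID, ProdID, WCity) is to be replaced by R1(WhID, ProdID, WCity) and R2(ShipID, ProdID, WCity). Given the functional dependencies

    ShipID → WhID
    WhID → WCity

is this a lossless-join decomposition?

Common attributes: R1 ∩ R2 = {ProdID, WCity}.
No dependency enlarges {ProdID, WCity}, so (ProdID, WCity)⁺ = {ProdID, WCity}.
The closure contains neither all of R1 = {WhID, ProdID, WCity} nor all of R2 = {ShipID, ProdID, WCity}, so the common attributes are not a superkey of either fragment. The join is lossy.

No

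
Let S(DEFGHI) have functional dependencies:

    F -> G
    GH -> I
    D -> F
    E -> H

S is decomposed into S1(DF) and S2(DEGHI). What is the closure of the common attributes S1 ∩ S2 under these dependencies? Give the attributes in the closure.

DFG

S1 ∩ S2 = {D}.
D → F applies, adding F
F → G applies, adding G
Closure: {DFG}.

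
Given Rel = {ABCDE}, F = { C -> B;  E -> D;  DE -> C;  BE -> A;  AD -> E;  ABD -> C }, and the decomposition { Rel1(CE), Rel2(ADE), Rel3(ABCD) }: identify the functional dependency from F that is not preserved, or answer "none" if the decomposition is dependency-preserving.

C → B lies within Rel3.
E → D lies within Rel2.
DE → C: restricted closure across fragments reaches C.
BE → A: restricted closure across fragments reaches A.
AD → E lies within Rel2.
ABD → C lies within Rel3.
Every dependency is enforceable on the fragments, so the decomposition is dependency-preserving.

none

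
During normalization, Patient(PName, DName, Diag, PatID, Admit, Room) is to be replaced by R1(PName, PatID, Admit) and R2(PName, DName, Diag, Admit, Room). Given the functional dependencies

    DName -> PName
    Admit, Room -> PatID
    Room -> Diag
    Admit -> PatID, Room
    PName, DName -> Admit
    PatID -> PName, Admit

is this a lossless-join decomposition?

Yes

Common attributes: R1 ∩ R2 = {PName, Admit}.
Closure of {PName, Admit}: Admit → PatID, Room applies, adding PatID, Room; Room → Diag applies, adding Diag. So (PName, Admit)⁺ = {PName, Diag, PatID, Admit, Room}.
This closure contains every attribute of R1, so R1 ∩ R2 → R1. The join is lossless.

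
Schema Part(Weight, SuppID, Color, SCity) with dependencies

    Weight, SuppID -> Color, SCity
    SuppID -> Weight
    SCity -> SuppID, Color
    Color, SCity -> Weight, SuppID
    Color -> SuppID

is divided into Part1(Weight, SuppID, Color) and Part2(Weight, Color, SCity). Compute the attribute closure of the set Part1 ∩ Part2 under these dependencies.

Weight, SuppID, Color, SCity

Part1 ∩ Part2 = {Weight, Color}.
Color → SuppID applies, adding SuppID
Weight, SuppID → Color, SCity applies, adding SCity
Closure: {Weight, SuppID, Color, SCity}.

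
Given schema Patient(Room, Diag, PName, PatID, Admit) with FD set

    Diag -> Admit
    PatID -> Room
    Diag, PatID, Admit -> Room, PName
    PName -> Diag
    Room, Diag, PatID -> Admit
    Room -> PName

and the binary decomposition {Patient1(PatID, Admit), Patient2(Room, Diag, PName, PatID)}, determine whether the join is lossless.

Common attributes: Patient1 ∩ Patient2 = {PatID}.
Closure of {PatID}: PatID → Room applies, adding Room; Room → PName applies, adding PName; PName → Diag applies, adding Diag; Room, Diag, PatID → Admit applies, adding Admit. So (PatID)⁺ = {Room, Diag, PName, PatID, Admit}.
This closure contains every attribute of Patient1, so Patient1 ∩ Patient2 → Patient1. The join is lossless.

Yes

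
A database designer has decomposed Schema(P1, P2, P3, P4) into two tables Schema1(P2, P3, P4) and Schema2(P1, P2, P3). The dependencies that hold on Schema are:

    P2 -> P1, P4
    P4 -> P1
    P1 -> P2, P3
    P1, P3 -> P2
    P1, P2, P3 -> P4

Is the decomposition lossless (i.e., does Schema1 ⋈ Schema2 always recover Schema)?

Common attributes: Schema1 ∩ Schema2 = {P2, P3}.
Closure of {P2, P3}: P2 → P1, P4 applies, adding P1, P4. So (P2, P3)⁺ = {P1, P2, P3, P4}.
This closure contains every attribute of Schema1, so Schema1 ∩ Schema2 → Schema1. The join is lossless.

Yes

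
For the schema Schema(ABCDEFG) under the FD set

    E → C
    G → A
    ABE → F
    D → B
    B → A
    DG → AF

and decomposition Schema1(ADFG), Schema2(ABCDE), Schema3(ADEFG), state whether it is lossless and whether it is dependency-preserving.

lossless but not dependency-preserving

Lossless test (chase): Rows 2 and 3 agree on E; apply E→C and equate their C entries. Rows 1 and 2 agree on D; apply D→B and equate their B entries. Rows 1 and 3 agree on D; apply D→B and equate their B entries. Rows 2 and 3 agree on ABE; apply ABE→F and equate their F entries. Row 3 is now all distinguished symbols — the join is lossless.
Dependency preservation: the restricted closure of {ABE} across the fragments never reaches {F}, so ABE → F cannot be enforced without a join — not preserved.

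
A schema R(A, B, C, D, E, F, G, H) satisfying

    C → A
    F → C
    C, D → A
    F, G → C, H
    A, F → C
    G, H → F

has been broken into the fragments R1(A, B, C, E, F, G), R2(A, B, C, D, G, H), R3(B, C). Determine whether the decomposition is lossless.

No

Chase test. Columns are A, B, C, D, E, F, G, H; row i has aⱼ where attribute j ∈ Ri, else bᵢⱼ.
Initial tableau (one row per fragment):
  row 1: a1 a2 a3 b14 a5 a6 a7 b18
  row 2: a1 a2 a3 a4 b25 b26 a7 a8
  row 3: b31 a2 a3 b34 b35 b36 b37 b38
Rows 1 and 3 agree on C; apply C→A and equate their A entries.
No row becomes fully distinguished — the join is lossy.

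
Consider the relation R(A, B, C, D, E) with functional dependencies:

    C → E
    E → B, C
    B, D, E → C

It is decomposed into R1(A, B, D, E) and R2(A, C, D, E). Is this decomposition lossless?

Common attributes: R1 ∩ R2 = {A, D, E}.
Closure of {A, D, E}: E → B, C applies, adding B, C. So (A, D, E)⁺ = {A, B, C, D, E}.
This closure contains every attribute of R1, so R1 ∩ R2 → R1. The join is lossless.

Yes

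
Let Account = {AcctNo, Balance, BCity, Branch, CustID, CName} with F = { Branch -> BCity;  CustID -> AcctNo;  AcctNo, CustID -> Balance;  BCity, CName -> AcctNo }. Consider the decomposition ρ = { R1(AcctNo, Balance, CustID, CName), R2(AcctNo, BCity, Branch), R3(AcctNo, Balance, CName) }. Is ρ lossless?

Chase test. Columns are AcctNo, Balance, BCity, Branch, CustID, CName; row i has aⱼ where attribute j ∈ Ri, else bᵢⱼ.
Initial tableau (one row per fragment):
  row 1: a1 a2 b13 b14 a5 a6
  row 2: a1 b22 a3 a4 b25 b26
  row 3: a1 a2 b33 b34 b35 a6
No row becomes fully distinguished — the join is lossy.

No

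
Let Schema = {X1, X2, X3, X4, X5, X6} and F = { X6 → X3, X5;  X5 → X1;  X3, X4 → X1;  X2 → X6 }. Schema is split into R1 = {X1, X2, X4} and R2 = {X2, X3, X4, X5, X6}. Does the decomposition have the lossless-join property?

Common attributes: R1 ∩ R2 = {X2, X4}.
Closure of {X2, X4}: X2 → X6 applies, adding X6; X6 → X3, X5 applies, adding X3, X5; X5 → X1 applies, adding X1. So (X2, X4)⁺ = {X1, X2, X3, X4, X5, X6}.
This closure contains every attribute of R1, so R1 ∩ R2 → R1. The join is lossless.

Yes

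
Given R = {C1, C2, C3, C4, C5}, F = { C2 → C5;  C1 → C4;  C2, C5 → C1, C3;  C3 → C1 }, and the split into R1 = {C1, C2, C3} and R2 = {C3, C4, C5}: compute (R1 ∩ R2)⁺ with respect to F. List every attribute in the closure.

R1 ∩ R2 = {C3}.
C3 → C1 applies, adding C1
C1 → C4 applies, adding C4
Closure: {C1, C3, C4}.

C1, C3, C4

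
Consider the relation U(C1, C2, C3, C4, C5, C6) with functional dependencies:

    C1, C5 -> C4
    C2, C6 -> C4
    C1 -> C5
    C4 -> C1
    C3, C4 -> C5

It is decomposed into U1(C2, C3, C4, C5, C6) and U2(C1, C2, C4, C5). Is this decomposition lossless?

Yes

Common attributes: U1 ∩ U2 = {C2, C4, C5}.
Closure of {C2, C4, C5}: C4 → C1 applies, adding C1. So (C2, C4, C5)⁺ = {C1, C2, C4, C5}.
This closure contains every attribute of U2, so U1 ∩ U2 → U2. The join is lossless.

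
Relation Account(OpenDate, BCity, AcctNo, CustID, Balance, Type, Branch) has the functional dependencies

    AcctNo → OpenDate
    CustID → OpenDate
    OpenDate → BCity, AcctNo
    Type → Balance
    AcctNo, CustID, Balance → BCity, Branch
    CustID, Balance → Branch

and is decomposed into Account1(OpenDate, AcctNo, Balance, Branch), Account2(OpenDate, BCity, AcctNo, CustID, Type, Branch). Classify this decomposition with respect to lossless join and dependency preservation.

lossy and not dependency-preserving

Lossless test: (OpenDate, AcctNo, Branch)⁺ = {OpenDate, BCity, AcctNo, Branch}, which is a superkey of neither fragment — lossy.
Dependency preservation: the restricted closure of {Type} across the fragments never reaches {Balance}, so Type → Balance cannot be enforced without a join — not preserved.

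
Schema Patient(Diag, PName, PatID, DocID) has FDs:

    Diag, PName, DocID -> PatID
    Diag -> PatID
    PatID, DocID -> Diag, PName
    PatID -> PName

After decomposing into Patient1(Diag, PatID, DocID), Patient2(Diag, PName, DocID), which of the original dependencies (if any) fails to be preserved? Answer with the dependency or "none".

PatID -> PName

Check PatID → PName: no single fragment contains all of {PName, PatID}, and the restricted closure of {PatID} across the fragments never reaches {PName}.
Diag, PName, DocID → PatID is preserved.
Diag → PatID is preserved.
PatID, DocID → Diag, PName is preserved.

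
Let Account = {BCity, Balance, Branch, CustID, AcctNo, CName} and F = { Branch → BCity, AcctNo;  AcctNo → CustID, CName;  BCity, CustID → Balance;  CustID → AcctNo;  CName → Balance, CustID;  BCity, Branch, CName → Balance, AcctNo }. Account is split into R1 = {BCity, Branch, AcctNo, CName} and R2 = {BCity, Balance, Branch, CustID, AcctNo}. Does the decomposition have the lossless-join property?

Yes

Common attributes: R1 ∩ R2 = {BCity, Branch, AcctNo}.
Closure of {BCity, Branch, AcctNo}: AcctNo → CustID, CName applies, adding CustID, CName; BCity, CustID → Balance applies, adding Balance. So (BCity, Branch, AcctNo)⁺ = {BCity, Balance, Branch, CustID, AcctNo, CName}.
This closure contains every attribute of R1, so R1 ∩ R2 → R1. The join is lossless.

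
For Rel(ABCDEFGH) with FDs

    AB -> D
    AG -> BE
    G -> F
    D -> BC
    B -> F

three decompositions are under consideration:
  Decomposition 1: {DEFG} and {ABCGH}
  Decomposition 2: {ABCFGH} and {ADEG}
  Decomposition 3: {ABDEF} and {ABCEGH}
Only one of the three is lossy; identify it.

Decomposition 1

Decomposition 1: common = {G}, closure = {FG} → lossy.
Decomposition 2: common = {AG}, closure = {ABCDEFG} → lossless.
Decomposition 3: common = {ABE}, closure = {ABCDEF} → lossless.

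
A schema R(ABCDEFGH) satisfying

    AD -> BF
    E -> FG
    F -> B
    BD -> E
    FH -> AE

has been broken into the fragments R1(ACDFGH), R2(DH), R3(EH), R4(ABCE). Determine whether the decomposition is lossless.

Chase test. Columns are ABCDEFGH; row i has aⱼ where attribute j ∈ Ri, else bᵢⱼ.
Initial tableau (one row per fragment):
  row 1: a1 b12 a3 a4 b15 a6 a7 a8
  row 2: b21 b22 b23 a4 b25 b26 b27 a8
  row 3: b31 b32 b33 b34 a5 b36 b37 a8
  row 4: a1 a2 a3 b44 a5 b46 b47 b48
Rows 3 and 4 agree on E; apply E→FG and equate their FG entries.
Rows 3 and 4 agree on F; apply F→B and equate their B entries.
No row becomes fully distinguished — the join is lossy.

No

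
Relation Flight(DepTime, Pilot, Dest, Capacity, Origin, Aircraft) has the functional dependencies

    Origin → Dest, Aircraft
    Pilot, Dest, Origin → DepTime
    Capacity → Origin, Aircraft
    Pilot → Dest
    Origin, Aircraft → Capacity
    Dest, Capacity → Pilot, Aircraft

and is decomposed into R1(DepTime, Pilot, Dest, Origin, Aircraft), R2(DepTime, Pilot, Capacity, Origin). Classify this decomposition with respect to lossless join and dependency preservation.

lossless and dependency-preserving

Lossless test: (DepTime, Pilot, Origin)⁺ = {DepTime, Pilot, Dest, Capacity, Origin, Aircraft}, which contains all of one fragment — lossless.
Dependency preservation: Capacity → Origin, Aircraft; Origin, Aircraft → Capacity; Dest, Capacity → Pilot, Aircraft are not contained in any single fragment, but the restricted closure of each left-hand side across the fragments still reaches the right-hand side; the remaining FDs each lie inside some fragment. All dependencies are preserved.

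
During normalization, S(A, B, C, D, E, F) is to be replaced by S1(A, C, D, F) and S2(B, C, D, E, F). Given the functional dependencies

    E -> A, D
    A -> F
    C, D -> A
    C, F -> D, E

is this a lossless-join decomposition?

Yes

Common attributes: S1 ∩ S2 = {C, D, F}.
Closure of {C, D, F}: C, D → A applies, adding A; C, F → D, E applies, adding E. So (C, D, F)⁺ = {A, C, D, E, F}.
This closure contains every attribute of S1, so S1 ∩ S2 → S1. The join is lossless.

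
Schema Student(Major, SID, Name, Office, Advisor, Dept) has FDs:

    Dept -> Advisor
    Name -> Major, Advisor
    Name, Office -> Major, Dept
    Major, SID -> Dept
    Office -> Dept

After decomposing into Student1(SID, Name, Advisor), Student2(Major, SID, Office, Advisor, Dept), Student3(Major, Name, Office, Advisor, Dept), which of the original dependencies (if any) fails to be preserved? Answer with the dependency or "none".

Dept → Advisor lies within Student2.
Name → Major, Advisor lies within Student3.
Name, Office → Major, Dept lies within Student3.
Major, SID → Dept lies within Student2.
Office → Dept lies within Student2.
Every dependency is enforceable on the fragments, so the decomposition is dependency-preserving.

none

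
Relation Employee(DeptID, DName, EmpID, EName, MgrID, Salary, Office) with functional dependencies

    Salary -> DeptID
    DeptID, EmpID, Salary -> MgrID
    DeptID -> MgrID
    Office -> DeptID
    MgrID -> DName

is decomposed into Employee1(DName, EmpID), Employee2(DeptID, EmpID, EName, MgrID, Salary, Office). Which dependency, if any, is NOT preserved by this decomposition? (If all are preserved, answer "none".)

Check MgrID → DName: no single fragment contains all of {DName, MgrID}, and the restricted closure of {MgrID} across the fragments never reaches {DName}.
Salary → DeptID is preserved.
DeptID, EmpID, Salary → MgrID is preserved.
DeptID → MgrID is preserved.
Office → DeptID is preserved.

MgrID -> DName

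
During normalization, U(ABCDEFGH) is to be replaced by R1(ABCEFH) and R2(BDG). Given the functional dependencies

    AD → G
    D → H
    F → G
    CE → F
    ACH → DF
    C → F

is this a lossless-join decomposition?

No

Common attributes: R1 ∩ R2 = {B}.
No dependency enlarges {B}, so (B)⁺ = {B}.
The closure contains neither all of R1 = {ABCEFH} nor all of R2 = {BDG}, so the common attributes are not a superkey of either fragment. The join is lossy.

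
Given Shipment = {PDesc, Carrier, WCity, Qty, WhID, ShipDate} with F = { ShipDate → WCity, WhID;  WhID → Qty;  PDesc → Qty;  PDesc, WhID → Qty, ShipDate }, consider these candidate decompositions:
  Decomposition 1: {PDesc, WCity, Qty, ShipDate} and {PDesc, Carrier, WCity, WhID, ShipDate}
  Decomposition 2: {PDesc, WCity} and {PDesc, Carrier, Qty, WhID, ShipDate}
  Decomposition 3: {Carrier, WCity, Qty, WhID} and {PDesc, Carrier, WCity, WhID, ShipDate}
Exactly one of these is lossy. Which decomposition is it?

Decomposition 2

Decomposition 1: common = {PDesc, WCity, ShipDate}, closure = {PDesc, WCity, Qty, WhID, ShipDate} → lossless.
Decomposition 2: common = {PDesc}, closure = {PDesc, Qty} → lossy.
Decomposition 3: common = {Carrier, WCity, WhID}, closure = {Carrier, WCity, Qty, WhID} → lossless.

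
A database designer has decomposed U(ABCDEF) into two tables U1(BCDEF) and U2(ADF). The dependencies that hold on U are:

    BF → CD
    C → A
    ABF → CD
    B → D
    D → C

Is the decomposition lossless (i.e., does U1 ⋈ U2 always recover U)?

Yes

Common attributes: U1 ∩ U2 = {DF}.
Closure of {DF}: D → C applies, adding C; C → A applies, adding A. So (DF)⁺ = {ACDF}.
This closure contains every attribute of U2, so U1 ∩ U2 → U2. The join is lossless.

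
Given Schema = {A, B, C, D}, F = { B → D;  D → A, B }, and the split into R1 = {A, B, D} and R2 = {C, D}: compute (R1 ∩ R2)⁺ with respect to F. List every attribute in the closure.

A, B, D

R1 ∩ R2 = {D}.
D → A, B applies, adding A, B
Closure: {A, B, D}.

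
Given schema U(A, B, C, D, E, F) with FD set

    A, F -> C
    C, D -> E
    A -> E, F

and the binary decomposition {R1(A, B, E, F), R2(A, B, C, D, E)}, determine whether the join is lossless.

Common attributes: R1 ∩ R2 = {A, B, E}.
Closure of {A, B, E}: A → E, F applies, adding F; A, F → C applies, adding C. So (A, B, E)⁺ = {A, B, C, E, F}.
This closure contains every attribute of R1, so R1 ∩ R2 → R1. The join is lossless.

Yes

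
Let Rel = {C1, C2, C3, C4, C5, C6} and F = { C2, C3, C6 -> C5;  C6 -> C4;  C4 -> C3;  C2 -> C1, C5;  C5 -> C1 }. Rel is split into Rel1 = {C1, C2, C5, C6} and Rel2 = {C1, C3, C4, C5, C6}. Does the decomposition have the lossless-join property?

Common attributes: Rel1 ∩ Rel2 = {C1, C5, C6}.
Closure of {C1, C5, C6}: C6 → C4 applies, adding C4; C4 → C3 applies, adding C3. So (C1, C5, C6)⁺ = {C1, C3, C4, C5, C6}.
This closure contains every attribute of Rel2, so Rel1 ∩ Rel2 → Rel2. The join is lossless.

Yes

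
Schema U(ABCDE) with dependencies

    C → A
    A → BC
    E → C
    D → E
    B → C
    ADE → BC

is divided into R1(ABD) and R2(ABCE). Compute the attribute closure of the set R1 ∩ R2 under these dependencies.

ABC

R1 ∩ R2 = {AB}.
A → BC applies, adding C
Closure: {ABC}.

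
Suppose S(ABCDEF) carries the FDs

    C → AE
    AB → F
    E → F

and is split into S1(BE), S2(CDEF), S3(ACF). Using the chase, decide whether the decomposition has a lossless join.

No

Chase test. Columns are ABCDEF; row i has aⱼ where attribute j ∈ Si, else bᵢⱼ.
Initial tableau (one row per fragment):
  row 1: b11 a2 b13 b14 a5 b16
  row 2: b21 b22 a3 a4 a5 a6
  row 3: a1 b32 a3 b34 b35 a6
Rows 2 and 3 agree on C; apply C→AE and equate their AE entries.
Rows 1 and 2 agree on E; apply E→F and equate their F entries.
No row becomes fully distinguished — the join is lossy.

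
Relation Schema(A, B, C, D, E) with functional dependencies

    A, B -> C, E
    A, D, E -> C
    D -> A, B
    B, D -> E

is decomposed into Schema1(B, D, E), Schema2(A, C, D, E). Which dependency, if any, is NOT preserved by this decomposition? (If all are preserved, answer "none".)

Check A, B → C, E: no single fragment contains all of {A, B, C, E}, and the restricted closure of {A, B} across the fragments never reaches {C, E}.
A, D, E → C is preserved.
D → A, B is preserved.
B, D → E is preserved.

A, B -> C, E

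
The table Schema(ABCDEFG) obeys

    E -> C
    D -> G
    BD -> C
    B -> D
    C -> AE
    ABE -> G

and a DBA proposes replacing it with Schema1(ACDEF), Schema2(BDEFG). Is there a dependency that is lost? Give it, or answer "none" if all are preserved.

none

E → C lies within Schema1.
D → G lies within Schema2.
BD → C: restricted closure across fragments reaches C.
B → D lies within Schema2.
C → AE lies within Schema1.
ABE → G: restricted closure across fragments reaches G.
Every dependency is enforceable on the fragments, so the decomposition is dependency-preserving.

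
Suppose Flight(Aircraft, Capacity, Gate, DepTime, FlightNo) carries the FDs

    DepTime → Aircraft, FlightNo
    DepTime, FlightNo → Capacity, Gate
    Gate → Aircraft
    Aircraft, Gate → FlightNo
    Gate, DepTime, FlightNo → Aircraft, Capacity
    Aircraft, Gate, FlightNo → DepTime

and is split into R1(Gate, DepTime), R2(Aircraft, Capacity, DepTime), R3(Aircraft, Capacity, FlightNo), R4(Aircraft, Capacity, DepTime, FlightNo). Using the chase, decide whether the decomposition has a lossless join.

Chase test. Columns are Aircraft, Capacity, Gate, DepTime, FlightNo; row i has aⱼ where attribute j ∈ Ri, else bᵢⱼ.
Initial tableau (one row per fragment):
  row 1: b11 b12 a3 a4 b15
  row 2: a1 a2 b23 a4 b25
  row 3: a1 a2 b33 b34 a5
  row 4: a1 a2 b43 a4 a5
Rows 1 and 2 agree on DepTime; apply DepTime→Aircraft, FlightNo and equate their Aircraft, FlightNo entries.
Rows 1 and 4 agree on DepTime; apply DepTime→Aircraft, FlightNo and equate their Aircraft, FlightNo entries.
Rows 1 and 2 agree on DepTime, FlightNo; apply DepTime, FlightNo→Capacity, Gate and equate their Capacity, Gate entries.
Rows 1 and 4 agree on DepTime, FlightNo; apply DepTime, FlightNo→Capacity, Gate and equate their Capacity, Gate entries.
Row 1 is now all distinguished symbols — the join is lossless.

Yes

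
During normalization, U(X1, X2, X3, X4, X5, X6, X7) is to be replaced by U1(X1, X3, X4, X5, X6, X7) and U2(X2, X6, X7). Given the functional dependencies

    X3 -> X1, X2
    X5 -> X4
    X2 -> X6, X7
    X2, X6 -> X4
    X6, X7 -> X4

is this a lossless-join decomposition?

No

Common attributes: U1 ∩ U2 = {X6, X7}.
Closure of {X6, X7}: X6, X7 → X4 applies, adding X4. So (X6, X7)⁺ = {X4, X6, X7}.
The closure contains neither all of U1 = {X1, X3, X4, X5, X6, X7} nor all of U2 = {X2, X6, X7}, so the common attributes are not a superkey of either fragment. The join is lossy.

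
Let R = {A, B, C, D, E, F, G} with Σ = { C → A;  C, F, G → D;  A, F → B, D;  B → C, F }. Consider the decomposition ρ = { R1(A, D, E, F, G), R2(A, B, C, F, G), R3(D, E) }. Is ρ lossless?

Yes

Chase test. Columns are A, B, C, D, E, F, G; row i has aⱼ where attribute j ∈ Ri, else bᵢⱼ.
Initial tableau (one row per fragment):
  row 1: a1 b12 b13 a4 a5 a6 a7
  row 2: a1 a2 a3 b24 b25 a6 a7
  row 3: b31 b32 b33 a4 a5 b36 b37
Rows 1 and 2 agree on A, F; apply A, F→B, D and equate their B, D entries.
Rows 1 and 2 agree on B; apply B→C, F and equate their C, F entries.
Row 1 is now all distinguished symbols — the join is lossless.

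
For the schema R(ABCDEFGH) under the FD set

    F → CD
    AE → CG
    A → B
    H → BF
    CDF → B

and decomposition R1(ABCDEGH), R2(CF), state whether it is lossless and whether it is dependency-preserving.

Lossless test: (C)⁺ = {C}, which is a superkey of neither fragment — lossy.
Dependency preservation: the restricted closure of {F} across the fragments never reaches {CD}, so F → CD cannot be enforced without a join — not preserved.

lossy and not dependency-preserving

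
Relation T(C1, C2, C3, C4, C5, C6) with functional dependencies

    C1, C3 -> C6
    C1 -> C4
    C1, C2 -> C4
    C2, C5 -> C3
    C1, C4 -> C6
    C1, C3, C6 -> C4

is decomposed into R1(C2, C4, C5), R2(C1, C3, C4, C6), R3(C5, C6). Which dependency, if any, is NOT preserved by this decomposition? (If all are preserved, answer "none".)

C2, C5 -> C3

Check C2, C5 → C3: no single fragment contains all of {C2, C3, C5}, and the restricted closure of {C2, C5} across the fragments never reaches {C3}.
C1, C3 → C6 is preserved.
C1 → C4 is preserved.
C1, C2 → C4 is preserved.
C1, C4 → C6 is preserved.
C1, C3, C6 → C4 is preserved.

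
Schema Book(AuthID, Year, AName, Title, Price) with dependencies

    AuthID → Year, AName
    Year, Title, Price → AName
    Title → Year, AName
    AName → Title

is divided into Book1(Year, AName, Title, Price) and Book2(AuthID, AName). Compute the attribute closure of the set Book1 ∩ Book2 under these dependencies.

Book1 ∩ Book2 = {AName}.
AName → Title applies, adding Title
Title → Year, AName applies, adding Year
Closure: {Year, AName, Title}.

Year, AName, Title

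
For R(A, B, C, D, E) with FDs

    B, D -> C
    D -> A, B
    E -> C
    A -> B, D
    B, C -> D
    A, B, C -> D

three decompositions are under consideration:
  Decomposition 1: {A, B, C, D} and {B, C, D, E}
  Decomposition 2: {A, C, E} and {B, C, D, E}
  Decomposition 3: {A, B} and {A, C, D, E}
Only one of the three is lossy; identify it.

Decomposition 2

Decomposition 1: common = {B, C, D}, closure = {A, B, C, D} → lossless.
Decomposition 2: common = {C, E}, closure = {C, E} → lossy.
Decomposition 3: common = {A}, closure = {A, B, C, D} → lossless.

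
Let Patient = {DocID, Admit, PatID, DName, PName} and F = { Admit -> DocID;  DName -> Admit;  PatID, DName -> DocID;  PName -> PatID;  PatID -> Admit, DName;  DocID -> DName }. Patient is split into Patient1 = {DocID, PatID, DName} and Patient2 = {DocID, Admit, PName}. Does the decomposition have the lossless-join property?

Common attributes: Patient1 ∩ Patient2 = {DocID}.
Closure of {DocID}: DocID → DName applies, adding DName; DName → Admit applies, adding Admit. So (DocID)⁺ = {DocID, Admit, DName}.
The closure contains neither all of Patient1 = {DocID, PatID, DName} nor all of Patient2 = {DocID, Admit, PName}, so the common attributes are not a superkey of either fragment. The join is lossy.

No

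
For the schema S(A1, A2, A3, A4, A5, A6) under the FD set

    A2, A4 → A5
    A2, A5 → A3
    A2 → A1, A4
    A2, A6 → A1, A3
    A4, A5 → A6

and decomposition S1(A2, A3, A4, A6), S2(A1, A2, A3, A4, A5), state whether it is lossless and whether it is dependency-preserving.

lossless but not dependency-preserving

Lossless test: (A2, A3, A4)⁺ = {A1, A2, A3, A4, A5, A6}, which contains all of one fragment — lossless.
Dependency preservation: the restricted closure of {A4, A5} across the fragments never reaches {A6}, so A4, A5 → A6 cannot be enforced without a join — not preserved.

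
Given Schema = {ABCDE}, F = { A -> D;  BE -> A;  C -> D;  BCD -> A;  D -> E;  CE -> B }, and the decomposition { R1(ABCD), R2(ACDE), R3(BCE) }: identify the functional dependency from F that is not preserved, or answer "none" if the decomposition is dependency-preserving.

BE -> A

Check BE → A: no single fragment contains all of {ABE}, and the restricted closure of {BE} across the fragments never reaches {A}.
A → D is preserved.
C → D is preserved.
BCD → A is preserved.
D → E is preserved.
CE → B is preserved.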